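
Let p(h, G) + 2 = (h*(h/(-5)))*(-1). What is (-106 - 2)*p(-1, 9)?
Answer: 972/5 ≈ 194.40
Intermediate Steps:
p(h, G) = -2 + h²/5 (p(h, G) = -2 + (h*(h/(-5)))*(-1) = -2 + (h*(h*(-⅕)))*(-1) = -2 + (h*(-h/5))*(-1) = -2 - h²/5*(-1) = -2 + h²/5)
(-106 - 2)*p(-1, 9) = (-106 - 2)*(-2 + (⅕)*(-1)²) = -108*(-2 + (⅕)*1) = -108*(-2 + ⅕) = -108*(-9/5) = 972/5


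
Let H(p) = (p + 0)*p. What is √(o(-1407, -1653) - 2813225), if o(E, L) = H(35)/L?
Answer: 5*I*√307475333358/1653 ≈ 1677.3*I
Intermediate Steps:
H(p) = p² (H(p) = p*p = p²)
o(E, L) = 1225/L (o(E, L) = 35²/L = 1225/L)
√(o(-1407, -1653) - 2813225) = √(1225/(-1653) - 2813225) = √(1225*(-1/1653) - 2813225) = √(-1225/1653 - 2813225) = √(-4650262150/1653) = 5*I*√307475333358/1653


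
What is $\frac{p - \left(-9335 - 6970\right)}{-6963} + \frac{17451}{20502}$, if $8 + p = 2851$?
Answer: $- \frac{30117887}{15861714} \approx -1.8988$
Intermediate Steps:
$p = 2843$ ($p = -8 + 2851 = 2843$)
$\frac{p - \left(-9335 - 6970\right)}{-6963} + \frac{17451}{20502} = \frac{2843 - \left(-9335 - 6970\right)}{-6963} + \frac{17451}{20502} = \left(2843 - \left(-9335 - 6970\right)\right) \left(- \frac{1}{6963}\right) + 17451 \cdot \frac{1}{20502} = \left(2843 - -16305\right) \left(- \frac{1}{6963}\right) + \frac{1939}{2278} = \left(2843 + 16305\right) \left(- \frac{1}{6963}\right) + \frac{1939}{2278} = 19148 \left(- \frac{1}{6963}\right) + \frac{1939}{2278} = - \frac{19148}{6963} + \frac{1939}{2278} = - \frac{30117887}{15861714}$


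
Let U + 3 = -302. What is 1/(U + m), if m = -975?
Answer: -1/1280 ≈ -0.00078125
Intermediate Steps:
U = -305 (U = -3 - 302 = -305)
1/(U + m) = 1/(-305 - 975) = 1/(-1280) = -1/1280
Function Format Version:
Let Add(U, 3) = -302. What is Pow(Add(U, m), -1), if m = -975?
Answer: Rational(-1, 1280) ≈ -0.00078125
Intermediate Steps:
U = -305 (U = Add(-3, -302) = -305)
Pow(Add(U, m), -1) = Pow(Add(-305, -975), -1) = Pow(-1280, -1) = Rational(-1, 1280)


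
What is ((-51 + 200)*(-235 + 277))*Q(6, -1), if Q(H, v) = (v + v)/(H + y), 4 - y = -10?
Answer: -3129/5 ≈ -625.80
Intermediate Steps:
y = 14 (y = 4 - 1*(-10) = 4 + 10 = 14)
Q(H, v) = 2*v/(14 + H) (Q(H, v) = (v + v)/(H + 14) = (2*v)/(14 + H) = 2*v/(14 + H))
((-51 + 200)*(-235 + 277))*Q(6, -1) = ((-51 + 200)*(-235 + 277))*(2*(-1)/(14 + 6)) = (149*42)*(2*(-1)/20) = 6258*(2*(-1)*(1/20)) = 6258*(-⅒) = -3129/5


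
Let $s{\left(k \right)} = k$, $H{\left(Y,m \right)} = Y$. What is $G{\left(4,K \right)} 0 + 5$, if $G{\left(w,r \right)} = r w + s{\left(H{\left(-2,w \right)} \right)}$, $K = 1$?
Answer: $5$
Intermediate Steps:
$G{\left(w,r \right)} = -2 + r w$ ($G{\left(w,r \right)} = r w - 2 = -2 + r w$)
$G{\left(4,K \right)} 0 + 5 = \left(-2 + 1 \cdot 4\right) 0 + 5 = \left(-2 + 4\right) 0 + 5 = 2 \cdot 0 + 5 = 0 + 5 = 5$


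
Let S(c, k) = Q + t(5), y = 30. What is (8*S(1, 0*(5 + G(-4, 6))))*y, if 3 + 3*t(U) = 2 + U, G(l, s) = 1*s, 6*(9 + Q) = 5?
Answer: -1640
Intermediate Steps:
Q = -49/6 (Q = -9 + (⅙)*5 = -9 + ⅚ = -49/6 ≈ -8.1667)
G(l, s) = s
t(U) = -⅓ + U/3 (t(U) = -1 + (2 + U)/3 = -1 + (⅔ + U/3) = -⅓ + U/3)
S(c, k) = -41/6 (S(c, k) = -49/6 + (-⅓ + (⅓)*5) = -49/6 + (-⅓ + 5/3) = -49/6 + 4/3 = -41/6)
(8*S(1, 0*(5 + G(-4, 6))))*y = (8*(-41/6))*30 = -164/3*30 = -1640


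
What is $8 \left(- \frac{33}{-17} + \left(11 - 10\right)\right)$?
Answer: $\frac{400}{17} \approx 23.529$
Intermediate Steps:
$8 \left(- \frac{33}{-17} + \left(11 - 10\right)\right) = 8 \left(\left(-33\right) \left(- \frac{1}{17}\right) + 1\right) = 8 \left(\frac{33}{17} + 1\right) = 8 \cdot \frac{50}{17} = \frac{400}{17}$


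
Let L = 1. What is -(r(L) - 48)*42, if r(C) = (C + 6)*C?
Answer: 1722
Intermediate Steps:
r(C) = C*(6 + C) (r(C) = (6 + C)*C = C*(6 + C))
-(r(L) - 48)*42 = -(1*(6 + 1) - 48)*42 = -(1*7 - 48)*42 = -(7 - 48)*42 = -(-41)*42 = -1*(-1722) = 1722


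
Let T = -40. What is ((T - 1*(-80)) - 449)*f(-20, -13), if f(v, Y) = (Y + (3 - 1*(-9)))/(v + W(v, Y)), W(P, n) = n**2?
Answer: 409/149 ≈ 2.7450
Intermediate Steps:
f(v, Y) = (12 + Y)/(v + Y**2) (f(v, Y) = (Y + (3 - 1*(-9)))/(v + Y**2) = (Y + (3 + 9))/(v + Y**2) = (Y + 12)/(v + Y**2) = (12 + Y)/(v + Y**2))
((T - 1*(-80)) - 449)*f(-20, -13) = ((-40 - 1*(-80)) - 449)*((12 - 13)/(-20 + (-13)**2)) = ((-40 + 80) - 449)*(-1/(-20 + 169)) = (40 - 449)*(-1/149) = -409*(-1)/149 = -409*(-1/149) = 409/149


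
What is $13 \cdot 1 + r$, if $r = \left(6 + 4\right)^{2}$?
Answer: $113$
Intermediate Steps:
$r = 100$ ($r = 10^{2} = 100$)
$13 \cdot 1 + r = 13 \cdot 1 + 100 = 13 + 100 = 113$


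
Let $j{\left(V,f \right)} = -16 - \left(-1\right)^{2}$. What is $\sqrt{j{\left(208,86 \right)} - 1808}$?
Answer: $5 i \sqrt{73} \approx 42.72 i$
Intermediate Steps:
$j{\left(V,f \right)} = -17$ ($j{\left(V,f \right)} = -16 - 1 = -17$)
$\sqrt{j{\left(208,86 \right)} - 1808} = \sqrt{-17 - 1808} = \sqrt{-1825} = 5 i \sqrt{73}$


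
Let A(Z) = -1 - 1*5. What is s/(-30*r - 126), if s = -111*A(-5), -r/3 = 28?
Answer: 37/133 ≈ 0.27820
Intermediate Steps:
r = -84 (r = -3*28 = -84)
A(Z) = -6 (A(Z) = -1 - 5 = -6)
s = 666 (s = -111*(-6) = 666)
s/(-30*r - 126) = 666/(-30*(-84) - 126) = 666/(2520 - 126) = 666/2394 = 666*(1/2394) = 37/133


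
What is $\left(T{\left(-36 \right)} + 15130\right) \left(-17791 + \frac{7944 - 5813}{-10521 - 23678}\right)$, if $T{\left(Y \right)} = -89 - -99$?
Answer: $- \frac{9211729215600}{34199} \approx -2.6936 \cdot 10^{8}$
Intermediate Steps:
$T{\left(Y \right)} = 10$ ($T{\left(Y \right)} = -89 + 99 = 10$)
$\left(T{\left(-36 \right)} + 15130\right) \left(-17791 + \frac{7944 - 5813}{-10521 - 23678}\right) = \left(10 + 15130\right) \left(-17791 + \frac{7944 - 5813}{-10521 - 23678}\right) = 15140 \left(-17791 + \frac{2131}{-34199}\right) = 15140 \left(-17791 + 2131 \left(- \frac{1}{34199}\right)\right) = 15140 \left(-17791 - \frac{2131}{34199}\right) = 15140 \left(- \frac{608436540}{34199}\right) = - \frac{9211729215600}{34199}$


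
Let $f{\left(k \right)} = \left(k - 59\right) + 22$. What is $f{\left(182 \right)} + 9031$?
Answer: $9176$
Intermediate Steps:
$f{\left(k \right)} = -37 + k$ ($f{\left(k \right)} = \left(-59 + k\right) + 22 = -37 + k$)
$f{\left(182 \right)} + 9031 = \left(-37 + 182\right) + 9031 = 145 + 9031 = 9176$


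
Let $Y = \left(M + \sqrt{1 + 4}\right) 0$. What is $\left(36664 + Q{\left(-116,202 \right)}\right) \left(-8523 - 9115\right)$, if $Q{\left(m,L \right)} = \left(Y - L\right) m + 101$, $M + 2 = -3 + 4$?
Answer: $-1061754686$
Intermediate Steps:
$M = -1$ ($M = -2 + \left(-3 + 4\right) = -2 + 1 = -1$)
$Y = 0$ ($Y = \left(-1 + \sqrt{1 + 4}\right) 0 = \left(-1 + \sqrt{5}\right) 0 = 0$)
$Q{\left(m,L \right)} = 101 - L m$ ($Q{\left(m,L \right)} = \left(0 - L\right) m + 101 = - L m + 101 = 101 - L m$)
$\left(36664 + Q{\left(-116,202 \right)}\right) \left(-8523 - 9115\right) = \left(36664 - \left(-101 + 202 \left(-116\right)\right)\right) \left(-8523 - 9115\right) = \left(36664 + \left(101 + 23432\right)\right) \left(-17638\right) = \left(36664 + 23533\right) \left(-17638\right) = 60197 \left(-17638\right) = -1061754686$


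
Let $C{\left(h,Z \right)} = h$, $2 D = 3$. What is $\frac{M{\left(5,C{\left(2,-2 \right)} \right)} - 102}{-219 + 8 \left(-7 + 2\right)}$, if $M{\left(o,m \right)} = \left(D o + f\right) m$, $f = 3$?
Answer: $\frac{81}{259} \approx 0.31274$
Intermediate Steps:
$D = \frac{3}{2}$ ($D = \frac{1}{2} \cdot 3 = \frac{3}{2} \approx 1.5$)
$M{\left(o,m \right)} = m \left(3 + \frac{3 o}{2}\right)$ ($M{\left(o,m \right)} = \left(\frac{3 o}{2} + 3\right) m = \left(3 + \frac{3 o}{2}\right) m = m \left(3 + \frac{3 o}{2}\right)$)
$\frac{M{\left(5,C{\left(2,-2 \right)} \right)} - 102}{-219 + 8 \left(-7 + 2\right)} = \frac{\frac{3}{2} \cdot 2 \left(2 + 5\right) - 102}{-219 + 8 \left(-7 + 2\right)} = \frac{\frac{3}{2} \cdot 2 \cdot 7 - 102}{-219 + 8 \left(-5\right)} = \frac{21 - 102}{-219 - 40} = - \frac{81}{-259} = \left(-81\right) \left(- \frac{1}{259}\right) = \frac{81}{259}$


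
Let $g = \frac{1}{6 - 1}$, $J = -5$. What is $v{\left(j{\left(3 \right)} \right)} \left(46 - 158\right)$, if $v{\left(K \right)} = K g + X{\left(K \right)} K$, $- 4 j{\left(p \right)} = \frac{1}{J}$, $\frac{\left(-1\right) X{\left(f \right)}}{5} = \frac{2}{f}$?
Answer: $\frac{27972}{25} \approx 1118.9$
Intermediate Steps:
$X{\left(f \right)} = - \frac{10}{f}$ ($X{\left(f \right)} = - 5 \frac{2}{f} = - \frac{10}{f}$)
$g = \frac{1}{5} \approx 0.2$
$j{\left(p \right)} = \frac{1}{20}$ ($j{\left(p \right)} = - \frac{1}{4 \left(-5\right)} = \left(- \frac{1}{4}\right) \left(- \frac{1}{5}\right) = \frac{1}{20}$)
$v{\left(K \right)} = -10 + \frac{K}{5}$ ($v{\left(K \right)} = K \frac{1}{5} + - \frac{10}{K} K = \frac{K}{5} - 10 = -10 + \frac{K}{5}$)
$v{\left(j{\left(3 \right)} \right)} \left(46 - 158\right) = \left(-10 + \frac{1}{5} \cdot \frac{1}{20}\right) \left(46 - 158\right) = \left(-10 + \frac{1}{100}\right) \left(-112\right) = \left(- \frac{999}{100}\right) \left(-112\right) = \frac{27972}{25}$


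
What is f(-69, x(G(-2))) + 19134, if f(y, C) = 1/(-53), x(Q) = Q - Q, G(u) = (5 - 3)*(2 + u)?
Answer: 1014101/53 ≈ 19134.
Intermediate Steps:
G(u) = 4 + 2*u (G(u) = 2*(2 + u) = 4 + 2*u)
x(Q) = 0
f(y, C) = -1/53
f(-69, x(G(-2))) + 19134 = -1/53 + 19134 = 1014101/53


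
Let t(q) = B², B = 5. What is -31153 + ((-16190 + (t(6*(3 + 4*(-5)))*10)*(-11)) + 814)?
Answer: -49279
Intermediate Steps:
t(q) = 25 (t(q) = 5² = 25)
-31153 + ((-16190 + (t(6*(3 + 4*(-5)))*10)*(-11)) + 814) = -31153 + ((-16190 + (25*10)*(-11)) + 814) = -31153 + ((-16190 + 250*(-11)) + 814) = -31153 + ((-16190 - 2750) + 814) = -31153 + (-18940 + 814) = -31153 - 18126 = -49279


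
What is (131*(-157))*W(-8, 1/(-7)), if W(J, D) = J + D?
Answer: 1172319/7 ≈ 1.6747e+5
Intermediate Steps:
W(J, D) = D + J
(131*(-157))*W(-8, 1/(-7)) = (131*(-157))*(1/(-7) - 8) = -20567*(-1/7 - 8) = -20567*(-57/7) = 1172319/7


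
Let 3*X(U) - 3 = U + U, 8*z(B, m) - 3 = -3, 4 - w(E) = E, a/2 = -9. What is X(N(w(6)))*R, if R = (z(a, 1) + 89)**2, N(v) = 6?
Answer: 39605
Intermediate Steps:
a = -18 (a = 2*(-9) = -18)
w(E) = 4 - E
z(B, m) = 0 (z(B, m) = 3/8 + (1/8)*(-3) = 3/8 - 3/8 = 0)
X(U) = 1 + 2*U/3 (X(U) = 1 + (U + U)/3 = 1 + (2*U)/3 = 1 + 2*U/3)
R = 7921 (R = (0 + 89)**2 = 89**2 = 7921)
X(N(w(6)))*R = (1 + (2/3)*6)*7921 = (1 + 4)*7921 = 5*7921 = 39605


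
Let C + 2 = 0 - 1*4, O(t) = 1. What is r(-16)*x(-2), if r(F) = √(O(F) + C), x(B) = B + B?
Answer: -4*I*√5 ≈ -8.9443*I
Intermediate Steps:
x(B) = 2*B
C = -6 (C = -2 + (0 - 1*4) = -2 + (0 - 4) = -2 - 4 = -6)
r(F) = I*√5 (r(F) = √(1 - 6) = √(-5) = I*√5)
r(-16)*x(-2) = (I*√5)*(2*(-2)) = (I*√5)*(-4) = -4*I*√5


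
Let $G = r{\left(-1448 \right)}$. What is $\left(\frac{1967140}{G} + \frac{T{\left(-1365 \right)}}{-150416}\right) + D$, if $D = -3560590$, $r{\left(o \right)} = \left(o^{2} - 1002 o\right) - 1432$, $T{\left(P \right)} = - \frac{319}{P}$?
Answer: $- \frac{108018129270884356283}{30337148084880} \approx -3.5606 \cdot 10^{6}$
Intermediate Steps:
$r{\left(o \right)} = -1432 + o^{2} - 1002 o$
$G = 3546168$ ($G = -1432 + \left(-1448\right)^{2} - -1450896 = -1432 + 2096704 + 1450896 = 3546168$)
$\left(\frac{1967140}{G} + \frac{T{\left(-1365 \right)}}{-150416}\right) + D = \left(\frac{1967140}{3546168} + \frac{\left(-319\right) \frac{1}{-1365}}{-150416}\right) - 3560590 = \left(1967140 \cdot \frac{1}{3546168} + \left(-319\right) \left(- \frac{1}{1365}\right) \left(- \frac{1}{150416}\right)\right) - 3560590 = \left(\frac{491785}{886542} + \frac{319}{1365} \left(- \frac{1}{150416}\right)\right) - 3560590 = \left(\frac{491785}{886542} - \frac{319}{205317840}\right) - 3560590 = \frac{16828658522917}{30337148084880} - 3560590 = - \frac{108018129270884356283}{30337148084880}$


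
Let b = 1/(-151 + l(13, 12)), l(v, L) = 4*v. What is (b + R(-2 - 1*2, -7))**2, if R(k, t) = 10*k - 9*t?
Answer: 5180176/9801 ≈ 528.54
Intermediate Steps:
b = -1/99 (b = 1/(-151 + 4*13) = 1/(-151 + 52) = 1/(-99) = -1/99 ≈ -0.010101)
R(k, t) = -9*t + 10*k
(b + R(-2 - 1*2, -7))**2 = (-1/99 + (-9*(-7) + 10*(-2 - 1*2)))**2 = (-1/99 + (63 + 10*(-2 - 2)))**2 = (-1/99 + (63 + 10*(-4)))**2 = (-1/99 + (63 - 40))**2 = (-1/99 + 23)**2 = (2276/99)**2 = 5180176/9801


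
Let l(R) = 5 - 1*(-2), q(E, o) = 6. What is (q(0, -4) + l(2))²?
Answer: 169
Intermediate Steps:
l(R) = 7 (l(R) = 5 + 2 = 7)
(q(0, -4) + l(2))² = (6 + 7)² = 13² = 169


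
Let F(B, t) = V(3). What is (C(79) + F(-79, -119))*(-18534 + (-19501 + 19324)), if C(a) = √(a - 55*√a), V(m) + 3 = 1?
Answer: 37422 - 18711*√(79 - 55*√79) ≈ 37422.0 - 3.788e+5*I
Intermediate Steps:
V(m) = -2 (V(m) = -3 + 1 = -2)
F(B, t) = -2
(C(79) + F(-79, -119))*(-18534 + (-19501 + 19324)) = (√(79 - 55*√79) - 2)*(-18534 + (-19501 + 19324)) = (-2 + √(79 - 55*√79))*(-18534 - 177) = (-2 + √(79 - 55*√79))*(-18711) = 37422 - 18711*√(79 - 55*√79)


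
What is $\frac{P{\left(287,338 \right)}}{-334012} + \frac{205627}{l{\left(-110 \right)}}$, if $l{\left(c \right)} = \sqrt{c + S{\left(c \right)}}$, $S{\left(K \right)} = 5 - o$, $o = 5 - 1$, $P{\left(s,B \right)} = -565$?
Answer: $\frac{565}{334012} - \frac{205627 i \sqrt{109}}{109} \approx 0.0016916 - 19696.0 i$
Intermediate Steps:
$o = 4$ ($o = 5 - 1 = 4$)
$S{\left(K \right)} = 1$ ($S{\left(K \right)} = 5 - 4 = 1$)
$l{\left(c \right)} = \sqrt{1 + c}$ ($l{\left(c \right)} = \sqrt{c + 1} = \sqrt{1 + c}$)
$\frac{P{\left(287,338 \right)}}{-334012} + \frac{205627}{l{\left(-110 \right)}} = - \frac{565}{-334012} + \frac{205627}{\sqrt{1 - 110}} = \left(-565\right) \left(- \frac{1}{334012}\right) + \frac{205627}{\sqrt{-109}} = \frac{565}{334012} + \frac{205627}{i \sqrt{109}} = \frac{565}{334012} + 205627 \left(- \frac{i \sqrt{109}}{109}\right) = \frac{565}{334012} - \frac{205627 i \sqrt{109}}{109}$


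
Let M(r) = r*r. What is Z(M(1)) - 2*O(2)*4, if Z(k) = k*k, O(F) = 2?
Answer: -15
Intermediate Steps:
M(r) = r²
Z(k) = k²
Z(M(1)) - 2*O(2)*4 = (1²)² - 2*2*4 = 1² - 4*4 = 1 - 16 = -15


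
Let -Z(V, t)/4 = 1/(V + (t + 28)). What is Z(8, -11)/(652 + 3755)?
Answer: -4/110175 ≈ -3.6306e-5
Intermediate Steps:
Z(V, t) = -4/(28 + V + t) (Z(V, t) = -4/(V + (t + 28)) = -4/(V + (28 + t)) = -4/(28 + V + t))
Z(8, -11)/(652 + 3755) = (-4/(28 + 8 - 11))/(652 + 3755) = -4/25/4407 = -4*1/25*(1/4407) = -4/25*1/4407 = -4/110175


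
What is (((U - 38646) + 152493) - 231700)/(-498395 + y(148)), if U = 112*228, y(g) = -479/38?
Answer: 3508046/18939489 ≈ 0.18522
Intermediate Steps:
y(g) = -479/38 (y(g) = -479*1/38 = -479/38)
U = 25536
(((U - 38646) + 152493) - 231700)/(-498395 + y(148)) = (((25536 - 38646) + 152493) - 231700)/(-498395 - 479/38) = ((-13110 + 152493) - 231700)/(-18939489/38) = (139383 - 231700)*(-38/18939489) = -92317*(-38/18939489) = 3508046/18939489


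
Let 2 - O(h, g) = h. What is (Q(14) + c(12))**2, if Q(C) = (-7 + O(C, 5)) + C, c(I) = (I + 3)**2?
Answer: 48400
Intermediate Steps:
c(I) = (3 + I)**2
O(h, g) = 2 - h
Q(C) = -5 (Q(C) = (-7 + (2 - C)) + C = (-5 - C) + C = -5)
(Q(14) + c(12))**2 = (-5 + (3 + 12)**2)**2 = (-5 + 15**2)**2 = (-5 + 225)**2 = 220**2 = 48400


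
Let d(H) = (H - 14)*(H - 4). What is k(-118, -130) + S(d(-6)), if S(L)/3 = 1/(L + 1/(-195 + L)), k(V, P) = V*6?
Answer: -708693/1001 ≈ -707.99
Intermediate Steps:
d(H) = (-14 + H)*(-4 + H)
k(V, P) = 6*V
S(L) = 3/(L + 1/(-195 + L))
k(-118, -130) + S(d(-6)) = 6*(-118) + 3*(-195 + (56 + (-6)² - 18*(-6)))/(1 + (56 + (-6)² - 18*(-6))² - 195*(56 + (-6)² - 18*(-6))) = -708 + 3*(-195 + (56 + 36 + 108))/(1 + (56 + 36 + 108)² - 195*(56 + 36 + 108)) = -708 + 3*(-195 + 200)/(1 + 200² - 195*200) = -708 + 3*5/(1 + 40000 - 39000) = -708 + 3*5/1001 = -708 + 3*(1/1001)*5 = -708 + 15/1001 = -708693/1001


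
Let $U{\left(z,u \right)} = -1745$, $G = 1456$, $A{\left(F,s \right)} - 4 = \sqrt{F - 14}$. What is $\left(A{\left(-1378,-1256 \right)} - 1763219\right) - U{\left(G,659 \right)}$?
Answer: $-1761470 + 4 i \sqrt{87} \approx -1.7615 \cdot 10^{6} + 37.31 i$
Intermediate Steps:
$A{\left(F,s \right)} = 4 + \sqrt{-14 + F}$ ($A{\left(F,s \right)} = 4 + \sqrt{F - 14} = 4 + \sqrt{-14 + F}$)
$\left(A{\left(-1378,-1256 \right)} - 1763219\right) - U{\left(G,659 \right)} = \left(\left(4 + \sqrt{-14 - 1378}\right) - 1763219\right) - -1745 = \left(\left(4 + \sqrt{-1392}\right) - 1763219\right) + 1745 = \left(\left(4 + 4 i \sqrt{87}\right) - 1763219\right) + 1745 = \left(-1763215 + 4 i \sqrt{87}\right) + 1745 = -1761470 + 4 i \sqrt{87}$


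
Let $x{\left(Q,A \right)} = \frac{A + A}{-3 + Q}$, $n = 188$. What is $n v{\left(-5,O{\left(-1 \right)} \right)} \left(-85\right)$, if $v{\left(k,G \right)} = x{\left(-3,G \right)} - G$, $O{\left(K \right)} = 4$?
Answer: $\frac{255680}{3} \approx 85227.0$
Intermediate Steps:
$x{\left(Q,A \right)} = \frac{2 A}{-3 + Q}$
$v{\left(k,G \right)} = - \frac{4 G}{3}$ ($v{\left(k,G \right)} = \frac{2 G}{-3 - 3} - G = \frac{2 G}{-6} - G = 2 G \left(- \frac{1}{6}\right) - G = - \frac{G}{3} - G = - \frac{4 G}{3}$)
$n v{\left(-5,O{\left(-1 \right)} \right)} \left(-85\right) = 188 \left(\left(- \frac{4}{3}\right) 4\right) \left(-85\right) = 188 \left(- \frac{16}{3}\right) \left(-85\right) = \left(- \frac{3008}{3}\right) \left(-85\right) = \frac{255680}{3}$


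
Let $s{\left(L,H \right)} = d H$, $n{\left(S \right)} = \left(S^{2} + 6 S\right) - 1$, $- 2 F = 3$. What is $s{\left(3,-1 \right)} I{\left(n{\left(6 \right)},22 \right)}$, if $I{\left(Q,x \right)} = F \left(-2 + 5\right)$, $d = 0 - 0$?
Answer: $0$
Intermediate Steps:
$F = - \frac{3}{2}$ ($F = \left(- \frac{1}{2}\right) 3 = - \frac{3}{2} \approx -1.5$)
$d = 0$ ($d = 0 + 0 = 0$)
$n{\left(S \right)} = -1 + S^{2} + 6 S$
$I{\left(Q,x \right)} = - \frac{9}{2}$ ($I{\left(Q,x \right)} = - \frac{3 \left(-2 + 5\right)}{2} = \left(- \frac{3}{2}\right) 3 = - \frac{9}{2}$)
$s{\left(L,H \right)} = 0$ ($s{\left(L,H \right)} = 0 H = 0$)
$s{\left(3,-1 \right)} I{\left(n{\left(6 \right)},22 \right)} = 0 \left(- \frac{9}{2}\right) = 0$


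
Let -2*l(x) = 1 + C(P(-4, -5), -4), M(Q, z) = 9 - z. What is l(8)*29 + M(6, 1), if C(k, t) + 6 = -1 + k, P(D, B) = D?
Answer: 153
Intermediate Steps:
C(k, t) = -7 + k (C(k, t) = -6 + (-1 + k) = -7 + k)
l(x) = 5 (l(x) = -(1 + (-7 - 4))/2 = -(1 - 11)/2 = -1/2*(-10) = 5)
l(8)*29 + M(6, 1) = 5*29 + (9 - 1*1) = 145 + (9 - 1) = 145 + 8 = 153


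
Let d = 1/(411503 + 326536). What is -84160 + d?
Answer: -62113362239/738039 ≈ -84160.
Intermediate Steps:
d = 1/738039 ≈ 1.3549e-6
-84160 + d = -84160 + 1/738039 = -62113362239/738039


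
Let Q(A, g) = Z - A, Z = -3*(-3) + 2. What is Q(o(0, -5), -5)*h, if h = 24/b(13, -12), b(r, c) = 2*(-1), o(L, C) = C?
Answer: -192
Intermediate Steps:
Z = 11 (Z = 9 + 2 = 11)
Q(A, g) = 11 - A
b(r, c) = -2
h = -12 (h = 24/(-2) = 24*(-½) = -12)
Q(o(0, -5), -5)*h = (11 - 1*(-5))*(-12) = (11 + 5)*(-12) = 16*(-12) = -192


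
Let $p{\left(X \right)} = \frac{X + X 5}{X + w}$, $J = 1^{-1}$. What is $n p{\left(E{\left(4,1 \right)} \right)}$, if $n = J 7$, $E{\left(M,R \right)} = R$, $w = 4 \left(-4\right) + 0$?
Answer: $- \frac{14}{5} \approx -2.8$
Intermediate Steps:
$w = -16$ ($w = -16 + 0 = -16$)
$J = 1$
$p{\left(X \right)} = \frac{6 X}{-16 + X}$ ($p{\left(X \right)} = \frac{X + X 5}{X - 16} = \frac{X + 5 X}{-16 + X} = \frac{6 X}{-16 + X}$)
$n = 7$ ($n = 1 \cdot 7 = 7$)
$n p{\left(E{\left(4,1 \right)} \right)} = 7 \cdot 6 \cdot 1 \frac{1}{-16 + 1} = 7 \cdot 6 \cdot 1 \frac{1}{-15} = 7 \cdot 6 \cdot 1 \left(- \frac{1}{15}\right) = 7 \left(- \frac{2}{5}\right) = - \frac{14}{5}$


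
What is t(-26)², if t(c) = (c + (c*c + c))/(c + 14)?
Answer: 2704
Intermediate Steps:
t(c) = (c² + 2*c)/(14 + c) (t(c) = (c + (c² + c))/(14 + c) = (c + (c + c²))/(14 + c) = (c² + 2*c)/(14 + c))
t(-26)² = (-26*(2 - 26)/(14 - 26))² = (-26*(-24)/(-12))² = (-26*(-1/12)*(-24))² = (-52)² = 2704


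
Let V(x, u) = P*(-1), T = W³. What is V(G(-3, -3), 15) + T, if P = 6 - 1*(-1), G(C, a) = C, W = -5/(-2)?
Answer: 69/8 ≈ 8.6250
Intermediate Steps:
W = 5/2 (W = -5*(-½) = 5/2 ≈ 2.5000)
P = 7 (P = 6 + 1 = 7)
T = 125/8 (T = (5/2)³ = 125/8 ≈ 15.625)
V(x, u) = -7 (V(x, u) = 7*(-1) = -7)
V(G(-3, -3), 15) + T = -7 + 125/8 = 69/8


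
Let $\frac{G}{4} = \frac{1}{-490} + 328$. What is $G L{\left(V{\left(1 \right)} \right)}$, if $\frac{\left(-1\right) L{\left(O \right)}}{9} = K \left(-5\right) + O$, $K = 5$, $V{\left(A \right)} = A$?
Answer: $\frac{69430608}{245} \approx 2.8339 \cdot 10^{5}$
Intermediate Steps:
$L{\left(O \right)} = 225 - 9 O$ ($L{\left(O \right)} = - 9 \left(5 \left(-5\right) + O\right) = - 9 \left(-25 + O\right) = 225 - 9 O$)
$G = \frac{321438}{245}$ ($G = 4 \left(\frac{1}{-490} + 328\right) = 4 \left(- \frac{1}{490} + 328\right) = 4 \cdot \frac{160719}{490} = \frac{321438}{245} \approx 1312.0$)
$G L{\left(V{\left(1 \right)} \right)} = \frac{321438 \left(225 - 9\right)}{245} = \frac{321438}{245} \cdot 216 = \frac{69430608}{245}$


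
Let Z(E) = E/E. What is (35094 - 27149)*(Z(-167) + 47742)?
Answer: 379318135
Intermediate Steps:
Z(E) = 1
(35094 - 27149)*(Z(-167) + 47742) = (35094 - 27149)*(1 + 47742) = 7945*47743 = 379318135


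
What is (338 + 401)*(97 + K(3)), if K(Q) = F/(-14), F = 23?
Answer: 986565/14 ≈ 70469.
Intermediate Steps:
K(Q) = -23/14 (K(Q) = 23/(-14) = 23*(-1/14) = -23/14)
(338 + 401)*(97 + K(3)) = (338 + 401)*(97 - 23/14) = 739*(1335/14) = 986565/14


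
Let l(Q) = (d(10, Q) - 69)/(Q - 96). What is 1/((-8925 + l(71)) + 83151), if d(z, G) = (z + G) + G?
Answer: 25/1855567 ≈ 1.3473e-5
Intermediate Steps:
d(z, G) = z + 2*G (d(z, G) = (G + z) + G = z + 2*G)
l(Q) = (-59 + 2*Q)/(-96 + Q) (l(Q) = ((10 + 2*Q) - 69)/(Q - 96) = (-59 + 2*Q)/(-96 + Q))
1/((-8925 + l(71)) + 83151) = 1/((-8925 + (-59 + 2*71)/(-96 + 71)) + 83151) = 1/((-8925 + (-59 + 142)/(-25)) + 83151) = 1/((-8925 - 1/25*83) + 83151) = 1/((-8925 - 83/25) + 83151) = 1/(-223208/25 + 83151) = 1/(1855567/25) = 25/1855567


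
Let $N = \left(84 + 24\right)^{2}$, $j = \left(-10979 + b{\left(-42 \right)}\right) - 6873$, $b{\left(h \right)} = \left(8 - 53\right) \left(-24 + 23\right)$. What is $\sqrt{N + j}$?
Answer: $i \sqrt{6143} \approx 78.377 i$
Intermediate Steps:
$b{\left(h \right)} = 45$ ($b{\left(h \right)} = \left(-45\right) \left(-1\right) = 45$)
$j = -17807$ ($j = \left(-10979 + 45\right) - 6873 = -10934 - 6873 = -17807$)
$N = 11664$ ($N = 108^{2} = 11664$)
$\sqrt{N + j} = \sqrt{11664 - 17807} = \sqrt{-6143} = i \sqrt{6143}$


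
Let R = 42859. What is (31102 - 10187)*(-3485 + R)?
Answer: 823507210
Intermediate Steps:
(31102 - 10187)*(-3485 + R) = (31102 - 10187)*(-3485 + 42859) = 20915*39374 = 823507210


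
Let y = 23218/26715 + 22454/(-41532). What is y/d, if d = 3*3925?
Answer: 519133/18610662250 ≈ 2.7894e-5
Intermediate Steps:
d = 11775
y = 1557399/4741570 (y = 23218*(1/26715) + 22454*(-1/41532) = 1786/2055 - 11227/20766 = 1557399/4741570 ≈ 0.32846)
y/d = (1557399/4741570)/11775 = (1557399/4741570)*(1/11775) = 519133/18610662250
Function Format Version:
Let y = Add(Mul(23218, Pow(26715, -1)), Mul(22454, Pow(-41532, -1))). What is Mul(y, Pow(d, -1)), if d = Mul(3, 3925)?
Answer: Rational(519133, 18610662250) ≈ 2.7894e-5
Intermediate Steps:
d = 11775
y = Rational(1557399, 4741570) (y = Add(Mul(23218, Rational(1, 26715)), Mul(22454, Rational(-1, 41532))) = Add(Rational(1786, 2055), Rational(-11227, 20766)) = Rational(1557399, 4741570) ≈ 0.32846)
Mul(y, Pow(d, -1)) = Mul(Rational(1557399, 4741570), Pow(11775, -1)) = Mul(Rational(1557399, 4741570), Rational(1, 11775)) = Rational(519133, 18610662250)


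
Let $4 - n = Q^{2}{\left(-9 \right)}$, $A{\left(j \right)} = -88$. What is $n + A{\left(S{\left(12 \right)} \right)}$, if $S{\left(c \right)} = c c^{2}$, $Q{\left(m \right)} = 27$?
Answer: $-813$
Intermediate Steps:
$S{\left(c \right)} = c^{3}$
$n = -725$ ($n = 4 - 27^{2} = 4 - 729 = -725$)
$n + A{\left(S{\left(12 \right)} \right)} = -725 - 88 = -813$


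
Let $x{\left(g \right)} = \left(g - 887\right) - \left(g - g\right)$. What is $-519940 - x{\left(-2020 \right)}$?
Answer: $-517033$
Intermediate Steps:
$x{\left(g \right)} = -887 + g$ ($x{\left(g \right)} = \left(-887 + g\right) - 0 = \left(-887 + g\right) + 0 = -887 + g$)
$-519940 - x{\left(-2020 \right)} = -519940 - \left(-887 - 2020\right) = -519940 - -2907 = -519940 + 2907 = -517033$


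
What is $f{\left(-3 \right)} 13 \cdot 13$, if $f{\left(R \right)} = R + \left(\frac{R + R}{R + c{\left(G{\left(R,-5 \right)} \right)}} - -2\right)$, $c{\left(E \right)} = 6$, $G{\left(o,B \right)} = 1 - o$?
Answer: $-507$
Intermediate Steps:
$f{\left(R \right)} = 2 + R + \frac{2 R}{6 + R}$ ($f{\left(R \right)} = R + \left(\frac{R + R}{R + 6} - -2\right) = R + \left(\frac{2 R}{6 + R} + 2\right) = R + \left(2 + \frac{2 R}{6 + R}\right) = 2 + R + \frac{2 R}{6 + R}$)
$f{\left(-3 \right)} 13 \cdot 13 = \frac{12 + \left(-3\right)^{2} + 10 \left(-3\right)}{6 - 3} \cdot 13 \cdot 13 = \frac{12 + 9 - 30}{3} \cdot 13 \cdot 13 = \frac{1}{3} \left(-9\right) 13 \cdot 13 = \left(-3\right) 13 \cdot 13 = \left(-39\right) 13 = -507$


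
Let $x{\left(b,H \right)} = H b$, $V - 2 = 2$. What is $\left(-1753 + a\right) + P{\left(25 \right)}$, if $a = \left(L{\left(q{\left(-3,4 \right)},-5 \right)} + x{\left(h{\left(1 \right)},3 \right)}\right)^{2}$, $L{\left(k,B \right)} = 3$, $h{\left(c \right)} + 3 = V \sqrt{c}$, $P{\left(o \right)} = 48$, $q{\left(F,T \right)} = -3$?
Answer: $-1669$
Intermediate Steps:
$V = 4$ ($V = 2 + 2 = 4$)
$h{\left(c \right)} = -3 + 4 \sqrt{c}$
$a = 36$ ($a = \left(3 + 3 \left(-3 + 4 \sqrt{1}\right)\right)^{2} = \left(3 + 3 \left(-3 + 4 \cdot 1\right)\right)^{2} = \left(3 + 3 \left(-3 + 4\right)\right)^{2} = \left(3 + 3 \cdot 1\right)^{2} = \left(3 + 3\right)^{2} = 6^{2} = 36$)
$\left(-1753 + a\right) + P{\left(25 \right)} = \left(-1753 + 36\right) + 48 = -1717 + 48 = -1669$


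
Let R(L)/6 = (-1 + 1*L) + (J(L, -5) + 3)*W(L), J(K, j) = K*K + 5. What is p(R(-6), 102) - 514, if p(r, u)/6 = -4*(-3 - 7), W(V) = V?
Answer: -274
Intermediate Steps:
J(K, j) = 5 + K² (J(K, j) = K² + 5 = 5 + K²)
R(L) = -6 + 6*L + 6*L*(8 + L²) (R(L) = 6*((-1 + 1*L) + ((5 + L²) + 3)*L) = 6*((-1 + L) + (8 + L²)*L) = 6*((-1 + L) + L*(8 + L²)) = 6*(-1 + L + L*(8 + L²)) = -6 + 6*L + 6*L*(8 + L²))
p(r, u) = 240 (p(r, u) = 6*(-4*(-3 - 7)) = 6*(-4*(-10)) = 6*40 = 240)
p(R(-6), 102) - 514 = 240 - 514 = -274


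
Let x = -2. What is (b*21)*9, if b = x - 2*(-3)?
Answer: 756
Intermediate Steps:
b = 4 (b = -2 - 2*(-3) = -2 + 6 = 4)
(b*21)*9 = (4*21)*9 = 84*9 = 756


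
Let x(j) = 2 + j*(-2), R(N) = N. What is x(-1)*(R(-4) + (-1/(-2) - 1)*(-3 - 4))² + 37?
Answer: 38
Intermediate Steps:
x(j) = 2 - 2*j
x(-1)*(R(-4) + (-1/(-2) - 1)*(-3 - 4))² + 37 = (2 - 2*(-1))*(-4 + (-1/(-2) - 1)*(-3 - 4))² + 37 = (2 + 2)*(-4 + (-1*(-½) - 1)*(-7))² + 37 = 4*(-4 + (½ - 1)*(-7))² + 37 = 4*(-4 - ½*(-7))² + 37 = 4*(-4 + 7/2)² + 37 = 4*(-½)² + 37 = 4*(¼) + 37 = 1 + 37 = 38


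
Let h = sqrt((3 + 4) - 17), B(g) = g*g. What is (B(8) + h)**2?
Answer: (64 + I*sqrt(10))**2 ≈ 4086.0 + 404.77*I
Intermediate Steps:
B(g) = g**2
h = I*sqrt(10) (h = sqrt(7 - 17) = sqrt(-10) = I*sqrt(10) ≈ 3.1623*I)
(B(8) + h)**2 = (8**2 + I*sqrt(10))**2 = (64 + I*sqrt(10))**2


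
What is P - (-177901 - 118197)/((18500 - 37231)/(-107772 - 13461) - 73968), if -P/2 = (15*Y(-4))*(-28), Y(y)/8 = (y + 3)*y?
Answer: 241006304844606/8967343813 ≈ 26876.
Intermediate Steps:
Y(y) = 8*y*(3 + y) (Y(y) = 8*((y + 3)*y) = 8*((3 + y)*y) = 8*(y*(3 + y)) = 8*y*(3 + y))
P = 26880 (P = -2*15*(8*(-4)*(3 - 4))*(-28) = -2*15*(8*(-4)*(-1))*(-28) = -2*15*32*(-28) = -960*(-28) = -2*(-13440) = 26880)
P - (-177901 - 118197)/((18500 - 37231)/(-107772 - 13461) - 73968) = 26880 - (-177901 - 118197)/((18500 - 37231)/(-107772 - 13461) - 73968) = 26880 - (-296098)/(-18731/(-121233) - 73968) = 26880 - (-296098)/(-18731*(-1/121233) - 73968) = 26880 - (-296098)/(18731/121233 - 73968) = 26880 - (-296098)/(-8967343813/121233) = 26880 - (-296098)*(-121233)/8967343813 = 26880 - 1*35896848834/8967343813 = 26880 - 35896848834/8967343813 = 241006304844606/8967343813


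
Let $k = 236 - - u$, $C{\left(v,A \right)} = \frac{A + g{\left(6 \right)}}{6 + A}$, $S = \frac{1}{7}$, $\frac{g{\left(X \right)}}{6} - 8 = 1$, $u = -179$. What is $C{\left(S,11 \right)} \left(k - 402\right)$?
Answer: $- \frac{22425}{17} \approx -1319.1$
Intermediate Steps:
$g{\left(X \right)} = 54$ ($g{\left(X \right)} = 48 + 6 \cdot 1 = 48 + 6 = 54$)
$S = \frac{1}{7} \approx 0.14286$
$C{\left(v,A \right)} = \frac{54 + A}{6 + A}$ ($C{\left(v,A \right)} = \frac{A + 54}{6 + A} = \frac{54 + A}{6 + A}$)
$k = 57$ ($k = 236 - \left(-1\right) \left(-179\right) = 236 - 179 = 57$)
$C{\left(S,11 \right)} \left(k - 402\right) = \frac{54 + 11}{6 + 11} \left(57 - 402\right) = \frac{1}{17} \cdot 65 \left(-345\right) = \frac{65}{17} \left(-345\right) = - \frac{22425}{17}$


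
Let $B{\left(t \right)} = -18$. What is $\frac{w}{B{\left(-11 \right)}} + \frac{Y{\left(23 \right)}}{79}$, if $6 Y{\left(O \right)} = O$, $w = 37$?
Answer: $- \frac{1427}{711} \approx -2.007$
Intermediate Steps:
$Y{\left(O \right)} = \frac{O}{6}$
$\frac{w}{B{\left(-11 \right)}} + \frac{Y{\left(23 \right)}}{79} = \frac{37}{-18} + \frac{\frac{1}{6} \cdot 23}{79} = 37 \left(- \frac{1}{18}\right) + \frac{23}{6} \cdot \frac{1}{79} = - \frac{37}{18} + \frac{23}{474} = - \frac{1427}{711}$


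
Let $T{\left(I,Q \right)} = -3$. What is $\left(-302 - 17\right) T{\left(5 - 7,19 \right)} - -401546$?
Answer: $402503$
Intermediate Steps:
$\left(-302 - 17\right) T{\left(5 - 7,19 \right)} - -401546 = \left(-302 - 17\right) \left(-3\right) - -401546 = \left(-319\right) \left(-3\right) + 401546 = 957 + 401546 = 402503$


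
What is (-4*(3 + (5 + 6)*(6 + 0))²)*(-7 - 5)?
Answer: 228528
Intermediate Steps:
(-4*(3 + (5 + 6)*(6 + 0))²)*(-7 - 5) = -4*(3 + 11*6)²*(-12) = -4*(3 + 66)²*(-12) = -4*69²*(-12) = -4*4761*(-12) = -19044*(-12) = 228528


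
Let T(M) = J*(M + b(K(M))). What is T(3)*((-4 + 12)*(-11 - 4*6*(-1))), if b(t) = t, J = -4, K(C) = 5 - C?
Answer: -2080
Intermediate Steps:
T(M) = -20 (T(M) = -4*(M + (5 - M)) = -4*5 = -20)
T(3)*((-4 + 12)*(-11 - 4*6*(-1))) = -20*(-4 + 12)*(-11 - 4*6*(-1)) = -160*(-11 - 24*(-1)) = -160*(-11 + 24) = -160*13 = -20*104 = -2080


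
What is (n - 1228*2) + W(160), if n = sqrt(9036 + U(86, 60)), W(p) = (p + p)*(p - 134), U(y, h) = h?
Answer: 5864 + 2*sqrt(2274) ≈ 5959.4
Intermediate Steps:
W(p) = 2*p*(-134 + p) (W(p) = (2*p)*(-134 + p) = 2*p*(-134 + p))
n = 2*sqrt(2274) (n = sqrt(9036 + 60) = sqrt(9096) = 2*sqrt(2274) ≈ 95.373)
(n - 1228*2) + W(160) = (2*sqrt(2274) - 1228*2) + 2*160*(-134 + 160) = (2*sqrt(2274) - 2456) + 2*160*26 = (-2456 + 2*sqrt(2274)) + 8320 = 5864 + 2*sqrt(2274)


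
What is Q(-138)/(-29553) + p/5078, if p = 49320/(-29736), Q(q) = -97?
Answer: 183185953/61978965342 ≈ 0.0029556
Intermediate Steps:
p = -685/413 (p = 49320*(-1/29736) = -685/413 ≈ -1.6586)
Q(-138)/(-29553) + p/5078 = -97/(-29553) - 685/413/5078 = -97*(-1/29553) - 685/413*1/5078 = 97/29553 - 685/2097214 = 183185953/61978965342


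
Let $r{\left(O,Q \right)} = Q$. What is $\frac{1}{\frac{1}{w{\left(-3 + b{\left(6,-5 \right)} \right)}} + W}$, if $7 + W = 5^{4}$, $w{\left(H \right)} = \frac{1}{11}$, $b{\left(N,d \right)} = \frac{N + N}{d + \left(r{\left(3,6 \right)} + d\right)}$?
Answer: $\frac{1}{629} \approx 0.0015898$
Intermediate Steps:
$b{\left(N,d \right)} = \frac{2 N}{6 + 2 d}$ ($b{\left(N,d \right)} = \frac{N + N}{d + \left(6 + d\right)} = \frac{2 N}{6 + 2 d}$)
$w{\left(H \right)} = \frac{1}{11}$
$W = 618$ ($W = -7 + 5^{4} = -7 + 625 = 618$)
$\frac{1}{\frac{1}{w{\left(-3 + b{\left(6,-5 \right)} \right)}} + W} = \frac{1}{\frac{1}{\frac{1}{11}} + 618} = \frac{1}{11 + 618} = \frac{1}{629}$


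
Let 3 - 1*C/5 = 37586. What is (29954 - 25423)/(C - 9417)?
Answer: -4531/197332 ≈ -0.022961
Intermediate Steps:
C = -187915 (C = 15 - 5*37586 = 15 - 187930 = -187915)
(29954 - 25423)/(C - 9417) = (29954 - 25423)/(-187915 - 9417) = 4531/(-197332) = 4531*(-1/197332) = -4531/197332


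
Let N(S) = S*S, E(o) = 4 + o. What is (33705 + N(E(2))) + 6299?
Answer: 40040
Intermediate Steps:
N(S) = S²
(33705 + N(E(2))) + 6299 = (33705 + (4 + 2)²) + 6299 = (33705 + 6²) + 6299 = (33705 + 36) + 6299 = 33741 + 6299 = 40040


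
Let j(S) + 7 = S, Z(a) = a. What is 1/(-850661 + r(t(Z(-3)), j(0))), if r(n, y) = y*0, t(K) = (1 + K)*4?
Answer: -1/850661 ≈ -1.1756e-6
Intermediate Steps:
t(K) = 4 + 4*K
j(S) = -7 + S
r(n, y) = 0
1/(-850661 + r(t(Z(-3)), j(0))) = 1/(-850661 + 0) = 1/(-850661) = -1/850661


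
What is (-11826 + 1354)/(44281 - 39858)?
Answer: -10472/4423 ≈ -2.3676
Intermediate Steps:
(-11826 + 1354)/(44281 - 39858) = -10472/4423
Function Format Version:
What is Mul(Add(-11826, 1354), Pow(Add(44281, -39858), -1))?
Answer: Rational(-10472, 4423) ≈ -2.3676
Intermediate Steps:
Mul(Add(-11826, 1354), Pow(Add(44281, -39858), -1)) = Mul(-10472, Pow(4423, -1)) = Mul(-10472, Rational(1, 4423)) = Rational(-10472, 4423)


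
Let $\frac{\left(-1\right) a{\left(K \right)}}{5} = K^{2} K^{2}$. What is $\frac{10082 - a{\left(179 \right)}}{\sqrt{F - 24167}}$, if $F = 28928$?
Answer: $\frac{5133138487}{69} \approx 7.4393 \cdot 10^{7}$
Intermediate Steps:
$a{\left(K \right)} = - 5 K^{4}$ ($a{\left(K \right)} = - 5 K^{2} K^{2} = - 5 K^{4}$)
$\frac{10082 - a{\left(179 \right)}}{\sqrt{F - 24167}} = \frac{10082 - - 5 \cdot 179^{4}}{\sqrt{28928 - 24167}} = \frac{10082 - \left(-5\right) 1026625681}{\sqrt{4761}} = \frac{10082 - -5133128405}{69} = \left(10082 + 5133128405\right) \frac{1}{69} = 5133138487 \cdot \frac{1}{69} = \frac{5133138487}{69}$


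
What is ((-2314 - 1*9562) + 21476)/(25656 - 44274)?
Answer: -1600/3103 ≈ -0.51563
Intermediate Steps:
((-2314 - 1*9562) + 21476)/(25656 - 44274) = ((-2314 - 9562) + 21476)/(-18618) = (-11876 + 21476)*(-1/18618) = 9600*(-1/18618) = -1600/3103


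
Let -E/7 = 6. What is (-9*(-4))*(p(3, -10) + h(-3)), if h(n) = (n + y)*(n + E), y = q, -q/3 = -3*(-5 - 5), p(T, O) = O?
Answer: 150300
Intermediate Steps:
E = -42 (E = -7*6 = -42)
q = -90 (q = -(-9)*(-5 - 5) = -(-9)*(-10) = -3*30 = -90)
y = -90
h(n) = (-90 + n)*(-42 + n) (h(n) = (n - 90)*(n - 42) = (-90 + n)*(-42 + n))
(-9*(-4))*(p(3, -10) + h(-3)) = (-9*(-4))*(-10 + (3780 + (-3)² - 132*(-3))) = 36*(-10 + (3780 + 9 + 396)) = 36*(-10 + 4185) = 36*4175 = 150300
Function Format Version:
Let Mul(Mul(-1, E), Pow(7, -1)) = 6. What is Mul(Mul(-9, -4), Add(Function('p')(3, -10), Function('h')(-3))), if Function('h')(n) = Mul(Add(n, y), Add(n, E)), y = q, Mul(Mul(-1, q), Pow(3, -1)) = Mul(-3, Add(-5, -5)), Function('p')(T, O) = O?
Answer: 150300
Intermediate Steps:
E = -42 (E = Mul(-7, 6) = -42)
q = -90 (q = Mul(-3, Mul(-3, Add(-5, -5))) = Mul(-3, Mul(-3, -10)) = Mul(-3, 30) = -90)
y = -90
Function('h')(n) = Mul(Add(-90, n), Add(-42, n)) (Function('h')(n) = Mul(Add(n, -90), Add(n, -42)) = Mul(Add(-90, n), Add(-42, n)))
Mul(Mul(-9, -4), Add(Function('p')(3, -10), Function('h')(-3))) = Mul(Mul(-9, -4), Add(-10, Add(3780, Pow(-3, 2), Mul(-132, -3)))) = Mul(36, Add(-10, Add(3780, 9, 396))) = Mul(36, Add(-10, 4185)) = Mul(36, 4175) = 150300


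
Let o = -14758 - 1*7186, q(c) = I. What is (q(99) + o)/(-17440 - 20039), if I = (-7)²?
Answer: 21895/37479 ≈ 0.58419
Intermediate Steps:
I = 49
q(c) = 49
o = -21944 (o = -14758 - 7186 = -21944)
(q(99) + o)/(-17440 - 20039) = (49 - 21944)/(-17440 - 20039) = -21895/(-37479) = -21895*(-1/37479) = 21895/37479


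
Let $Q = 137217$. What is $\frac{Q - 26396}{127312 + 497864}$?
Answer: $\frac{110821}{625176} \approx 0.17726$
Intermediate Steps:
$\frac{Q - 26396}{127312 + 497864} = \frac{137217 - 26396}{127312 + 497864} = \frac{110821}{625176}$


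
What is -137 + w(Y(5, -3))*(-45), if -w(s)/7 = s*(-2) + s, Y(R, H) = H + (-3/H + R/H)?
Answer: 1018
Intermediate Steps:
Y(R, H) = H - 3/H + R/H
w(s) = 7*s (w(s) = -7*(s*(-2) + s) = -7*(-2*s + s) = -(-7)*s = 7*s)
-137 + w(Y(5, -3))*(-45) = -137 + (7*((-3 + 5 + (-3)²)/(-3)))*(-45) = -137 + (7*(-(-3 + 5 + 9)/3))*(-45) = -137 + (7*(-⅓*11))*(-45) = -137 + (7*(-11/3))*(-45) = -137 - 77/3*(-45) = -137 + 1155 = 1018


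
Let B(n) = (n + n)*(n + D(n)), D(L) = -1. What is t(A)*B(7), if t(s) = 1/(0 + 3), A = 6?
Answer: 28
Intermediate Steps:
t(s) = 1/3
B(n) = 2*n*(-1 + n) (B(n) = (n + n)*(n - 1) = (2*n)*(-1 + n) = 2*n*(-1 + n))
t(A)*B(7) = (2*7*(-1 + 7))/3 = (2*7*6)/3 = (1/3)*84 = 28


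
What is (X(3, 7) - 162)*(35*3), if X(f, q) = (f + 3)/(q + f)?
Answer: -16947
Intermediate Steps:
X(f, q) = (3 + f)/(f + q)
(X(3, 7) - 162)*(35*3) = ((3 + 3)/(3 + 7) - 162)*(35*3) = (6/10 - 162)*105 = ((⅒)*6 - 162)*105 = (⅗ - 162)*105 = -807/5*105 = -16947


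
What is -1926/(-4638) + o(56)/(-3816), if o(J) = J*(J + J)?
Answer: -452915/368721 ≈ -1.2283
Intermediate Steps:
o(J) = 2*J² (o(J) = J*(2*J) = 2*J²)
-1926/(-4638) + o(56)/(-3816) = -1926/(-4638) + (2*56²)/(-3816) = -1926*(-1/4638) + (2*3136)*(-1/3816) = 321/773 + 6272*(-1/3816) = 321/773 - 784/477 = -452915/368721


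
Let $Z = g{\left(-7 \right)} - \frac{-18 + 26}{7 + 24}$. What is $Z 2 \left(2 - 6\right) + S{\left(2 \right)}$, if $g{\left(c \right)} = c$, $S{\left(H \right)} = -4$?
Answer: $\frac{1676}{31} \approx 54.065$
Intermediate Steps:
$Z = - \frac{225}{31}$ ($Z = -7 - \frac{-18 + 26}{7 + 24} = -7 - \frac{8}{31} = - \frac{225}{31} \approx -7.2581$)
$Z 2 \left(2 - 6\right) + S{\left(2 \right)} = - \frac{225 \cdot 2 \left(2 - 6\right)}{31} - 4 = - \frac{225 \cdot 2 \left(-4\right)}{31} - 4 = \left(- \frac{225}{31}\right) \left(-8\right) - 4 = \frac{1800}{31} - 4 = \frac{1676}{31}$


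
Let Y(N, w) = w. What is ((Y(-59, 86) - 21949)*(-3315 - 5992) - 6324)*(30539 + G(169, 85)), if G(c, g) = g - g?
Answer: 6213850250563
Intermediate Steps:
G(c, g) = 0
((Y(-59, 86) - 21949)*(-3315 - 5992) - 6324)*(30539 + G(169, 85)) = ((86 - 21949)*(-3315 - 5992) - 6324)*(30539 + 0) = (-21863*(-9307) - 6324)*30539 = (203478941 - 6324)*30539 = 203472617*30539 = 6213850250563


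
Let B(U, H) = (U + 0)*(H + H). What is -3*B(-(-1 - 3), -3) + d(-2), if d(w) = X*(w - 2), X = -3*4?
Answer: 120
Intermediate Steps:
X = -12
B(U, H) = 2*H*U (B(U, H) = U*(2*H) = 2*H*U)
d(w) = 24 - 12*w (d(w) = -12*(w - 2) = -12*(-2 + w) = 24 - 12*w)
-3*B(-(-1 - 3), -3) + d(-2) = -6*(-3)*(-(-1 - 3)) + (24 - 12*(-2)) = -6*(-3)*(-1*(-4)) + (24 + 24) = -6*(-3)*4 + 48 = -3*(-24) + 48 = 72 + 48 = 120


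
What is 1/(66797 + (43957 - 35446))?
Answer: 1/75308 ≈ 1.3279e-5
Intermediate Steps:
1/(66797 + (43957 - 35446)) = 1/(66797 + 8511) = 1/75308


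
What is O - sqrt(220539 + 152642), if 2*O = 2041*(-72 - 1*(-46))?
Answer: -26533 - sqrt(373181) ≈ -27144.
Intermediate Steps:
O = -26533 (O = (2041*(-72 - 1*(-46)))/2 = (2041*(-72 + 46))/2 = (2041*(-26))/2 = (1/2)*(-53066) = -26533)
O - sqrt(220539 + 152642) = -26533 - sqrt(220539 + 152642) = -26533 - sqrt(373181)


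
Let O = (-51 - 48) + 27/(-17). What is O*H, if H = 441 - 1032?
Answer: 1010610/17 ≈ 59448.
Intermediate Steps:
O = -1710/17 (O = -99 + 27*(-1/17) = -99 - 27/17 = -1710/17 ≈ -100.59)
H = -591
O*H = -1710/17*(-591) = 1010610/17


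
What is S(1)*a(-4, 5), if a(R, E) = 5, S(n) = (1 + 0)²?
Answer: 5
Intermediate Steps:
S(n) = 1 (S(n) = 1² = 1)
S(1)*a(-4, 5) = 1*5 = 5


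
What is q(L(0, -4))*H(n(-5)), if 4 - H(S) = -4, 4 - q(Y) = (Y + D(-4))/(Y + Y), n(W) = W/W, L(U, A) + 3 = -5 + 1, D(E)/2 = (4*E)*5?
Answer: -444/7 ≈ -63.429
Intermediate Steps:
D(E) = 40*E (D(E) = 2*((4*E)*5) = 2*(20*E) = 40*E)
L(U, A) = -7 (L(U, A) = -3 + (-5 + 1) = -3 - 4 = -7)
n(W) = 1
q(Y) = 4 - (-160 + Y)/(2*Y) (q(Y) = 4 - (Y + 40*(-4))/(Y + Y) = 4 - (Y - 160)/(2*Y) = 4 - (-160 + Y)*1/(2*Y) = 4 - (-160 + Y)/(2*Y))
H(S) = 8 (H(S) = 4 - 1*(-4) = 4 + 4 = 8)
q(L(0, -4))*H(n(-5)) = (7/2 + 80/(-7))*8 = (7/2 + 80*(-1/7))*8 = (7/2 - 80/7)*8 = -111/14*8 = -444/7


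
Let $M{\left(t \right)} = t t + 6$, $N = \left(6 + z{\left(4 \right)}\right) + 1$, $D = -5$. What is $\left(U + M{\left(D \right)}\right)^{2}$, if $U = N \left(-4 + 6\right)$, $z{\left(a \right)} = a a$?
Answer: $5929$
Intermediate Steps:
$z{\left(a \right)} = a^{2}$
$N = 23$ ($N = \left(6 + 4^{2}\right) + 1 = \left(6 + 16\right) + 1 = 22 + 1 = 23$)
$M{\left(t \right)} = 6 + t^{2}$ ($M{\left(t \right)} = t^{2} + 6 = 6 + t^{2}$)
$U = 46$ ($U = 23 \left(-4 + 6\right) = 23 \cdot 2 = 46$)
$\left(U + M{\left(D \right)}\right)^{2} = \left(46 + \left(6 + \left(-5\right)^{2}\right)\right)^{2} = \left(46 + \left(6 + 25\right)\right)^{2} = \left(46 + 31\right)^{2} = 77^{2} = 5929$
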